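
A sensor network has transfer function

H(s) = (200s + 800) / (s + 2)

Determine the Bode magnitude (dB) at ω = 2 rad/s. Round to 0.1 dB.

50.0 dB

Substitute s = j2:
Numerator: 200(j2) + 800 = 800 + j400
Denominator: (j2) + 2 = 2 + j2
|N| = √(800² + 400²) ≈ 894.43, ∠N ≈ 26.57°
|D| = √(2² + 2²) ≈ 2.8284, ∠D ≈ 45.00°
|H| = 894.43 / 2.8284 ≈ 316.23
Gain = 20 log₁₀(316.23) ≈ 50.00 dB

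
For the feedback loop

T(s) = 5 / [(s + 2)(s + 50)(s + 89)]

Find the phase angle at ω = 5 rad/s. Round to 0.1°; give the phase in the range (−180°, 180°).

At s = jω = j5:
pole (s+2): 2 + j5 → |·| = √(2²+5²) = √29 ≈ 5.3852, ∠ = arctan(5/2) ≈ 68.20°
pole (s+50): 50 + j5 → |·| = √(50²+5²) = √2525 ≈ 50.249, ∠ = arctan(5/50) ≈ 5.71°
pole (s+89): 89 + j5 → |·| = √(89²+5²) = √7946 ≈ 89.14, ∠ = arctan(5/89) ≈ 3.22°
∠T = 0.00° − 77.13° = -77.13°

-77.1°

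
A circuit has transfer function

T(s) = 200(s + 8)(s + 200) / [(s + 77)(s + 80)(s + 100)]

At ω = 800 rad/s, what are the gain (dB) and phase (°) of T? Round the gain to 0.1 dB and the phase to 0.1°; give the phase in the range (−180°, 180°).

At s = jω = j800:
zero (s+8): 8 + j800 → |·| = √(8²+800²) = √640064 ≈ 800.04, ∠ = arctan(800/8) ≈ 89.43°
zero (s+200): 200 + j800 → |·| = √(200²+800²) = √680000 ≈ 824.62, ∠ = arctan(800/200) ≈ 75.96°
pole (s+77): 77 + j800 → |·| = √(77²+800²) = √645929 ≈ 803.7, ∠ = arctan(800/77) ≈ 84.50°
pole (s+80): 80 + j800 → |·| = √(80²+800²) = √646400 ≈ 803.99, ∠ = arctan(800/80) ≈ 84.29°
pole (s+100): 100 + j800 → |·| = √(100²+800²) = √650000 ≈ 806.23, ∠ = arctan(800/100) ≈ 82.87°
|T| = 200 · 6.5973e+05 / 5.2096e+08 ≈ 0.25327
Gain = 20 log₁₀(0.25327) ≈ -11.93 dB
∠T = 165.39° − 251.66° = -86.27°

-11.9 dB, -86.3°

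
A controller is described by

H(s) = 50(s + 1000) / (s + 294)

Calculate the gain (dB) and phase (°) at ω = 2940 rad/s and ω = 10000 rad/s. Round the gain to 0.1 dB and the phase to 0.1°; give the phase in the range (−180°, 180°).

ω = 2940: 34.4 dB, -13.1°; ω = 10000: 34.0 dB, -4.0°

At s = jω = j2940:
zero (s+1000): 1000 + j2940 → |·| = √(1000²+2940²) = √9643600 ≈ 3105.4, ∠ = arctan(2940/1000) ≈ 71.21°
pole (s+294): 294 + j2940 → |·| = √(294²+2940²) = √8730036 ≈ 2954.7, ∠ = arctan(2940/294) ≈ 84.29°
|H| = 50 · 3105.4 / 2954.7 ≈ 52.55
Gain = 20 log₁₀(52.55) ≈ 34.41 dB
∠H = 71.21° − 84.29° = -13.08°

At s = jω = j10000:
zero (s+1000): 1000 + j10000 → |·| = √(1000²+10000²) = √101000000 ≈ 10050, ∠ = arctan(10000/1000) ≈ 84.29°
pole (s+294): 294 + j10000 → |·| = √(294²+10000²) = √100086436 ≈ 10004, ∠ = arctan(10000/294) ≈ 88.32°
|H| = 50 · 10050 / 10004 ≈ 50.23
Gain = 20 log₁₀(50.23) ≈ 34.02 dB
∠H = 84.29° − 88.32° = -4.03°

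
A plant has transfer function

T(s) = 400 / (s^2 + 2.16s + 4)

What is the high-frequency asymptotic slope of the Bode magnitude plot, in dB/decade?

Each pole contributes −20 dB/decade at high frequency; each zero contributes +20 dB/decade.
Net: 0 zero(s) − 2 pole(s) → -40 dB/decade.

-40 dB/decade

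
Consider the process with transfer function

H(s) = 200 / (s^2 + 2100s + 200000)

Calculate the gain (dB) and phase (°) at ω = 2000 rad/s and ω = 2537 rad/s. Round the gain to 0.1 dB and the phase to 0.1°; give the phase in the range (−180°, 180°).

ω = 2000: -89.0 dB, -132.1°; ω = 2537: -92.3 dB, -139.5°

Substitute s = j2000:
Numerator: 200 = 200 + j0
Denominator: (j2000)^2 + 2100(j2000) + 200000 = -3800000 + j4200000
|N| = √(200² + 0²) ≈ 200, ∠N ≈ 0.00°
|D| = √(3800000² + 4200000²) ≈ 5.6639e+06, ∠D ≈ 132.14°
|H| = 200 / 5.6639e+06 ≈ 3.5311e-05
Gain = 20 log₁₀(3.5311e-05) ≈ -89.04 dB
∠H = 0.00° − 132.14° = -132.14°

Substitute s = j2537:
Numerator: 200 = 200 + j0
Denominator: (j2537)^2 + 2100(j2537) + 200000 = -6236369 + j5327700
|N| = √(200² + 0²) ≈ 200, ∠N ≈ 0.00°
|D| = √(6236369² + 5327700²) ≈ 8.2022e+06, ∠D ≈ 139.49°
|H| = 200 / 8.2022e+06 ≈ 2.4384e-05
Gain = 20 log₁₀(2.4384e-05) ≈ -92.26 dB
∠H = 0.00° − 139.49° = -139.49°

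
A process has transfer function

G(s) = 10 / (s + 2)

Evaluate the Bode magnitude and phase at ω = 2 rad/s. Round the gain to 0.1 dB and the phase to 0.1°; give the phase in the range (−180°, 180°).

11.0 dB, -45.0°

At s = jω = j2:
pole (s+2): 2 + j2 → |·| = √(2²+2²) = √8 ≈ 2.8284, ∠ = arctan(2/2) ≈ 45.00°
|G| = 10 / 2.8284 ≈ 3.5356
Gain = 20 log₁₀(3.5356) ≈ 10.97 dB
∠G = 0.00° − 45.00° = -45.00°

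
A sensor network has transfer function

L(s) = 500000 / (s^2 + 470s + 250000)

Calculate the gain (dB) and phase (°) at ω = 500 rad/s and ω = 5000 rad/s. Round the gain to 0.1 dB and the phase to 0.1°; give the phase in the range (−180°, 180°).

ω = 500: 6.6 dB, -90.0°; ω = 5000: -33.9 dB, -174.6°

At s = jω = j500:
quadratic: (j500)² + 470·j500 + 250000 = 0 + j235000 → |·| ≈ 2.35e+05, ∠ ≈ 90.00°
|L| = 500000 / 2.35e+05 ≈ 2.1277
Gain = 20 log₁₀(2.1277) ≈ 6.56 dB
∠L = 0.00° − 90.00° = -90.00°

At s = jω = j5000:
quadratic: (j5000)² + 470·j5000 + 250000 = -24750000 + j2350000 → |·| ≈ 2.4861e+07, ∠ ≈ 174.58°
|L| = 500000 / 2.4861e+07 ≈ 0.020112
Gain = 20 log₁₀(0.020112) ≈ -33.93 dB
∠L = 0.00° − 174.58° = -174.58°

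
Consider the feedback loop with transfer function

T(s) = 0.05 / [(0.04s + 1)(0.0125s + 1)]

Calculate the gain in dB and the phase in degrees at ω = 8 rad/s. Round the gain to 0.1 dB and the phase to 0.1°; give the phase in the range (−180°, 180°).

-26.5 dB, -23.5°

At ω = 8 rad/s:
pole (1 + j8·0.04) = 1 + j0.32 → |·| ≈ 1.05, ∠ ≈ 17.74°
pole (1 + j8·0.0125) = 1 + j0.1 → |·| ≈ 1.005, ∠ ≈ 5.71°
|T| = 0.05 · 1 / (1.05 · 1.005) ≈ 0.047382
Gain = 20 log₁₀(0.047382) ≈ -26.49 dB
∠T = (0°) − (17.74° + 5.71°) = -23.45°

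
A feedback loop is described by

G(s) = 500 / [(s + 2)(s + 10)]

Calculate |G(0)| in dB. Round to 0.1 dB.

G(0) = 500 / (2·10) = 25
20 log₁₀(25) ≈ 27.96 dB

28.0 dB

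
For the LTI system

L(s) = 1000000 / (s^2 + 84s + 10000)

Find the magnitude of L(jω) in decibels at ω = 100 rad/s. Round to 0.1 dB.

41.5 dB

At s = jω = j100:
quadratic: (j100)² + 84·j100 + 10000 = 0 + j8400 → |·| ≈ 8400, ∠ ≈ 90.00°
|L| = 1000000 / 8400 ≈ 119.05
Gain = 20 log₁₀(119.05) ≈ 41.51 dB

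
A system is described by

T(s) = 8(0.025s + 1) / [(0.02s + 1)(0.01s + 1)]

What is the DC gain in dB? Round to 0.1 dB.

T(0) = 8 · 1 / 1 = 8
20 log₁₀(8) ≈ 18.06 dB

18.1 dB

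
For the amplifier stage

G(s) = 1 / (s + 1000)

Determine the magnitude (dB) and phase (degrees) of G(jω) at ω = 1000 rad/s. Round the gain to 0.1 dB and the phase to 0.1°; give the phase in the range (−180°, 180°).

Substitute s = j1000:
Numerator: 1 = 1 + j0
Denominator: (j1000) + 1000 = 1000 + j1000
|N| = √(1² + 0²) ≈ 1, ∠N ≈ 0.00°
|D| = √(1000² + 1000²) ≈ 1414.2, ∠D ≈ 45.00°
|G| = 1 / 1414.2 ≈ 0.00070711
Gain = 20 log₁₀(0.00070711) ≈ -63.01 dB
∠G = 0.00° − 45.00° = -45.00°

-63.0 dB, -45.0°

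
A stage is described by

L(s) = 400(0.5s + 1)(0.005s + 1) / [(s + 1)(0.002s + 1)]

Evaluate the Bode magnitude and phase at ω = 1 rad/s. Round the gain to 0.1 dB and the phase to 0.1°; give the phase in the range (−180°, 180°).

At ω = 1 rad/s:
zero (1 + j1·0.5) = 1 + j0.5 → |·| ≈ 1.118, ∠ ≈ 26.57°
zero (1 + j1·0.005) = 1 + j0.005 → |·| ≈ 1, ∠ ≈ 0.29°
pole (1 + j1·1) = 1 + j1 → |·| ≈ 1.4142, ∠ ≈ 45.00°
pole (1 + j1·0.002) = 1 + j0.002 → |·| ≈ 1, ∠ ≈ 0.11°
|L| = 400 · 1.118 · 1 / (1.4142 · 1) ≈ 316.22
Gain = 20 log₁₀(316.22) ≈ 50.00 dB
∠L = (26.57° + 0.29°) − (45.00° + 0.11°) = -18.25°

50.0 dB, -18.3°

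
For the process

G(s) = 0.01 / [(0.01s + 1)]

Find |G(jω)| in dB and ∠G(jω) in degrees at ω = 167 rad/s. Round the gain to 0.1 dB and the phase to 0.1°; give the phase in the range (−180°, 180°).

-45.8 dB, -59.1°

At ω = 167 rad/s:
pole (1 + j167·0.01) = 1 + j1.67 → |·| ≈ 1.9465, ∠ ≈ 59.09°
|G| = 0.01 · 1 / (1.9465) ≈ 0.0051374
Gain = 20 log₁₀(0.0051374) ≈ -45.79 dB
∠G = (0°) − (59.09°) = -59.09°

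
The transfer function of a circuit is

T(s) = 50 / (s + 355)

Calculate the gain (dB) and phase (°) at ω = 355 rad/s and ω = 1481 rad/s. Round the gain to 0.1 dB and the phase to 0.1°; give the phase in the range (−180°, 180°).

Substitute s = j355:
Numerator: 50 = 50 + j0
Denominator: (j355) + 355 = 355 + j355
|N| = √(50² + 0²) ≈ 50, ∠N ≈ 0.00°
|D| = √(355² + 355²) ≈ 502.05, ∠D ≈ 45.00°
|T| = 50 / 502.05 ≈ 0.099592
Gain = 20 log₁₀(0.099592) ≈ -20.04 dB
∠T = 0.00° − 45.00° = -45.00°

Substitute s = j1481:
Numerator: 50 = 50 + j0
Denominator: (j1481) + 355 = 355 + j1481
|N| = √(50² + 0²) ≈ 50, ∠N ≈ 0.00°
|D| = √(355² + 1481²) ≈ 1523, ∠D ≈ 76.52°
|T| = 50 / 1523 ≈ 0.03283
Gain = 20 log₁₀(0.03283) ≈ -29.67 dB
∠T = 0.00° − 76.52° = -76.52°

ω = 355: -20.0 dB, -45.0°; ω = 1481: -29.7 dB, -76.5°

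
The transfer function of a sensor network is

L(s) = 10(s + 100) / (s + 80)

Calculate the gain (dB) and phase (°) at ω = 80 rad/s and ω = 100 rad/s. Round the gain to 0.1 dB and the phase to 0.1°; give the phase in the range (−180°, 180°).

At s = jω = j80:
zero (s+100): 100 + j80 → |·| = √(100²+80²) = √16400 ≈ 128.06, ∠ = arctan(80/100) ≈ 38.66°
pole (s+80): 80 + j80 → |·| = √(80²+80²) = √12800 ≈ 113.14, ∠ = arctan(80/80) ≈ 45.00°
|L| = 10 · 128.06 / 113.14 ≈ 11.319
Gain = 20 log₁₀(11.319) ≈ 21.08 dB
∠L = 38.66° − 45.00° = -6.34°

At s = jω = j100:
zero (s+100): 100 + j100 → |·| = √(100²+100²) = √20000 ≈ 141.42, ∠ = arctan(100/100) ≈ 45.00°
pole (s+80): 80 + j100 → |·| = √(80²+100²) = √16400 ≈ 128.06, ∠ = arctan(100/80) ≈ 51.34°
|L| = 10 · 141.42 / 128.06 ≈ 11.043
Gain = 20 log₁₀(11.043) ≈ 20.86 dB
∠L = 45.00° − 51.34° = -6.34°

ω = 80: 21.1 dB, -6.3°; ω = 100: 20.9 dB, -6.3°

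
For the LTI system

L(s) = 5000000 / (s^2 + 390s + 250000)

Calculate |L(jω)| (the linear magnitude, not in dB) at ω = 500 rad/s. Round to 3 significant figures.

25.6

At s = jω = j500:
quadratic: (j500)² + 390·j500 + 250000 = 0 + j195000 → |·| ≈ 1.95e+05, ∠ ≈ 90.00°
|L| = 5000000 / 1.95e+05 ≈ 25.641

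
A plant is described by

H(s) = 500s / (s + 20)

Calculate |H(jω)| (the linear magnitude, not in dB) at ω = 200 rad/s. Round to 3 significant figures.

498

At s = jω = j200:
zero at origin: s = j200 → |·| = 200, ∠ = 90.00°
pole (s+20): 20 + j200 → |·| = √(20²+200²) = √40400 ≈ 201, ∠ = arctan(200/20) ≈ 84.29°
|H| = 500 · 200 / 201 ≈ 497.51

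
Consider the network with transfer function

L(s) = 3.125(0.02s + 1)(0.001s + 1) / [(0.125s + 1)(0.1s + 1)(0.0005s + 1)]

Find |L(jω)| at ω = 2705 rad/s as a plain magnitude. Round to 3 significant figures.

At ω = 2705 rad/s:
zero (1 + j2705·0.02) = 1 + j54.1 → |·| ≈ 54.109, ∠ ≈ 88.94°
zero (1 + j2705·0.001) = 1 + j2.705 → |·| ≈ 2.8839, ∠ ≈ 69.71°
pole (1 + j2705·0.125) = 1 + j338.125 → |·| ≈ 338.13, ∠ ≈ 89.83°
pole (1 + j2705·0.1) = 1 + j270.5 → |·| ≈ 270.5, ∠ ≈ 89.79°
pole (1 + j2705·0.0005) = 1 + j1.3525 → |·| ≈ 1.682, ∠ ≈ 53.52°
|L| = 3.125 · 54.109 · 2.8839 / (338.13 · 270.5 · 1.682) ≈ 0.0031697

0.00317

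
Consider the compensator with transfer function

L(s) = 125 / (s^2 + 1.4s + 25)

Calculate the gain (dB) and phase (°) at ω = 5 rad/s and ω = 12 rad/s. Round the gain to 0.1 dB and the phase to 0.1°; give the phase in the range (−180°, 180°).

At s = jω = j5:
quadratic: (j5)² + 1.4·j5 + 25 = 0 + j7 → |·| ≈ 7, ∠ ≈ 90.00°
|L| = 125 / 7 ≈ 17.857
Gain = 20 log₁₀(17.857) ≈ 25.04 dB
∠L = 0.00° − 90.00° = -90.00°

At s = jω = j12:
quadratic: (j12)² + 1.4·j12 + 25 = -119 + j16.8 → |·| ≈ 120.18, ∠ ≈ 171.96°
|L| = 125 / 120.18 ≈ 1.0401
Gain = 20 log₁₀(1.0401) ≈ 0.34 dB
∠L = 0.00° − 171.96° = -171.96°

ω = 5: 25.0 dB, -90.0°; ω = 12: 0.3 dB, -172.0°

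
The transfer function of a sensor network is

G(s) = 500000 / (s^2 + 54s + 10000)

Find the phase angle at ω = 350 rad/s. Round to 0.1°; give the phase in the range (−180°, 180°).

At s = jω = j350:
quadratic: (j350)² + 54·j350 + 10000 = -112500 + j18900 → |·| ≈ 1.1408e+05, ∠ ≈ 170.46°
∠G = 0.00° − 170.46° = -170.46°

-170.5°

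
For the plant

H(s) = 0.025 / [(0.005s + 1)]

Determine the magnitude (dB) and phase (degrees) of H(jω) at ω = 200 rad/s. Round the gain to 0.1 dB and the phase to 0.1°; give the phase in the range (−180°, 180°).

-35.1 dB, -45.0°

At ω = 200 rad/s:
pole (1 + j200·0.005) = 1 + j1 → |·| ≈ 1.4142, ∠ ≈ 45.00°
|H| = 0.025 · 1 / (1.4142) ≈ 0.017678
Gain = 20 log₁₀(0.017678) ≈ -35.05 dB
∠H = (0°) − (45.00°) = -45.00°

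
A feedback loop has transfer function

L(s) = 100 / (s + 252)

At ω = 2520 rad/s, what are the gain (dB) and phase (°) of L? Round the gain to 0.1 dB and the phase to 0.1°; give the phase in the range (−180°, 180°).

-28.1 dB, -84.3°

At s = jω = j2520:
pole (s+252): 252 + j2520 → |·| = √(252²+2520²) = √6413904 ≈ 2532.6, ∠ = arctan(2520/252) ≈ 84.29°
|L| = 100 / 2532.6 ≈ 0.039485
Gain = 20 log₁₀(0.039485) ≈ -28.07 dB
∠L = 0.00° − 84.29° = -84.29°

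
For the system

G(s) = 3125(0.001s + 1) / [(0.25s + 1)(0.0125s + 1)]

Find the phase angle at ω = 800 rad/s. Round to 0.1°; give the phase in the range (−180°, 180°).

-135.3°

At ω = 800 rad/s:
zero (1 + j800·0.001) = 1 + j0.8 → |·| ≈ 1.2806, ∠ ≈ 38.66°
pole (1 + j800·0.25) = 1 + j200 → |·| ≈ 200, ∠ ≈ 89.71°
pole (1 + j800·0.0125) = 1 + j10 → |·| ≈ 10.05, ∠ ≈ 84.29°
∠G = (38.66°) − (89.71° + 84.29°) = -135.34°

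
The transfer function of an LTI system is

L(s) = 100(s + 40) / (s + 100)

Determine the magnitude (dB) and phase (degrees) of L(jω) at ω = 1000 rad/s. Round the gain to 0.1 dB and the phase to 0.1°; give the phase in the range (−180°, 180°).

At s = jω = j1000:
zero (s+40): 40 + j1000 → |·| = √(40²+1000²) = √1001600 ≈ 1000.8, ∠ = arctan(1000/40) ≈ 87.71°
pole (s+100): 100 + j1000 → |·| = √(100²+1000²) = √1010000 ≈ 1005, ∠ = arctan(1000/100) ≈ 84.29°
|L| = 100 · 1000.8 / 1005 ≈ 99.582
Gain = 20 log₁₀(99.582) ≈ 39.96 dB
∠L = 87.71° − 84.29° = 3.42°

40.0 dB, 3.4°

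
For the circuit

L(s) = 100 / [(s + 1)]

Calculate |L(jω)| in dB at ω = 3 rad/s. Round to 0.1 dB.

At ω = 3 rad/s:
pole (1 + j3·1) = 1 + j3 → |·| ≈ 3.1623, ∠ ≈ 71.57°
|L| = 100 · 1 / (3.1623) ≈ 31.623
Gain = 20 log₁₀(31.623) ≈ 30.00 dB

30.0 dB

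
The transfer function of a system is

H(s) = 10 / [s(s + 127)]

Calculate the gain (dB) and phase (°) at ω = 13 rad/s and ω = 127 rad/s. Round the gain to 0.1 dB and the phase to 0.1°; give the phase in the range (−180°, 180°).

ω = 13: -44.4 dB, -95.8°; ω = 127: -67.2 dB, -135.0°

At s = jω = j13:
pole (s+127): 127 + j13 → |·| = √(127²+13²) = √16298 ≈ 127.66, ∠ = arctan(13/127) ≈ 5.84°
pole at origin: |s| = 13, ∠ = 90.00° (in denominator)
|H| = 10 / 1659.6 ≈ 0.0060255
Gain = 20 log₁₀(0.0060255) ≈ -44.40 dB
∠H = 0.00° − 95.84° = -95.84°

At s = jω = j127:
pole (s+127): 127 + j127 → |·| = √(127²+127²) = √32258 ≈ 179.61, ∠ = arctan(127/127) ≈ 45.00°
pole at origin: |s| = 127, ∠ = 90.00° (in denominator)
|H| = 10 / 22810 ≈ 0.0004384
Gain = 20 log₁₀(0.0004384) ≈ -67.16 dB
∠H = 0.00° − 135.00° = -135.00°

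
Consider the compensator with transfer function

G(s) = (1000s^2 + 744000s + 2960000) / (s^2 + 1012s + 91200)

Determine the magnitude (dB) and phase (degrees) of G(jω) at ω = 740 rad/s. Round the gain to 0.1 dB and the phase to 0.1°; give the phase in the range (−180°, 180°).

Substitute s = j740:
Numerator: 1000(j740)^2 + 744000(j740) + 2960000 = -544640000 + j550560000
Denominator: (j740)^2 + 1012(j740) + 91200 = -456400 + j748880
|N| = √(544640000² + 550560000²) ≈ 7.7443e+08, ∠N ≈ 134.69°
|D| = √(456400² + 748880²) ≈ 8.77e+05, ∠D ≈ 121.36°
|G| = 7.7443e+08 / 8.77e+05 ≈ 883.04
Gain = 20 log₁₀(883.04) ≈ 58.92 dB
∠G = 134.69° − 121.36° = 13.33°

58.9 dB, 13.3°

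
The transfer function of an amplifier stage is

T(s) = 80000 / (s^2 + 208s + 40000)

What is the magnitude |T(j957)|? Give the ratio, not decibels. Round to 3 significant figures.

0.0891

At s = jω = j957:
quadratic: (j957)² + 208·j957 + 40000 = -875849 + j199056 → |·| ≈ 8.9818e+05, ∠ ≈ 167.20°
|T| = 80000 / 8.9818e+05 ≈ 0.089069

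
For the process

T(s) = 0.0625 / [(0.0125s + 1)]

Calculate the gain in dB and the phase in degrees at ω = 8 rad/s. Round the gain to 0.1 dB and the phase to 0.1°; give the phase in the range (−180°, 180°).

-24.1 dB, -5.7°

At ω = 8 rad/s:
pole (1 + j8·0.0125) = 1 + j0.1 → |·| ≈ 1.005, ∠ ≈ 5.71°
|T| = 0.0625 · 1 / (1.005) ≈ 0.062189
Gain = 20 log₁₀(0.062189) ≈ -24.13 dB
∠T = (0°) − (5.71°) = -5.71°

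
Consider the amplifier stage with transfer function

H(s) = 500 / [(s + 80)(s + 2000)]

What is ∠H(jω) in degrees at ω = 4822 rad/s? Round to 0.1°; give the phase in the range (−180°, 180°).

At s = jω = j4822:
pole (s+80): 80 + j4822 → |·| = √(80²+4822²) = √23258084 ≈ 4822.7, ∠ = arctan(4822/80) ≈ 89.05°
pole (s+2000): 2000 + j4822 → |·| = √(2000²+4822²) = √27251684 ≈ 5220.3, ∠ = arctan(4822/2000) ≈ 67.47°
∠H = 0.00° − 156.52° = -156.52°

-156.5°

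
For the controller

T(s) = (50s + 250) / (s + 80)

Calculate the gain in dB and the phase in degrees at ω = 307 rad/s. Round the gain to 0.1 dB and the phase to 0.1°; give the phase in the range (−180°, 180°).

33.7 dB, 13.7°

Substitute s = j307:
Numerator: 50(j307) + 250 = 250 + j15350
Denominator: (j307) + 80 = 80 + j307
|N| = √(250² + 15350²) ≈ 15352, ∠N ≈ 89.07°
|D| = √(80² + 307²) ≈ 317.25, ∠D ≈ 75.39°
|T| = 15352 / 317.25 ≈ 48.391
Gain = 20 log₁₀(48.391) ≈ 33.70 dB
∠T = 89.07° − 75.39° = 13.68°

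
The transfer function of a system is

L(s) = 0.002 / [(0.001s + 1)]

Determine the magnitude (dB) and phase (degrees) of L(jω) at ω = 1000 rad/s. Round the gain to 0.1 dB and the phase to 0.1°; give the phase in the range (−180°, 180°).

At ω = 1000 rad/s:
pole (1 + j1000·0.001) = 1 + j1 → |·| ≈ 1.4142, ∠ ≈ 45.00°
|L| = 0.002 · 1 / (1.4142) ≈ 0.0014142
Gain = 20 log₁₀(0.0014142) ≈ -56.99 dB
∠L = (0°) − (45.00°) = -45.00°

-57.0 dB, -45.0°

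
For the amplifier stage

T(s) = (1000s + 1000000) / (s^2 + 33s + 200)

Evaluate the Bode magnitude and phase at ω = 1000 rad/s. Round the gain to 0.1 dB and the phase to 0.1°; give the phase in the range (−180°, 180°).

Substitute s = j1000:
Numerator: 1000(j1000) + 1000000 = 1000000 + j1000000
Denominator: (j1000)^2 + 33(j1000) + 200 = -999800 + j33000
|N| = √(1000000² + 1000000²) ≈ 1.4142e+06, ∠N ≈ 45.00°
|D| = √(999800² + 33000²) ≈ 1.0003e+06, ∠D ≈ 178.11°
|T| = 1.4142e+06 / 1.0003e+06 ≈ 1.4138
Gain = 20 log₁₀(1.4138) ≈ 3.01 dB
∠T = 45.00° − 178.11° = -133.11°

3.0 dB, -133.1°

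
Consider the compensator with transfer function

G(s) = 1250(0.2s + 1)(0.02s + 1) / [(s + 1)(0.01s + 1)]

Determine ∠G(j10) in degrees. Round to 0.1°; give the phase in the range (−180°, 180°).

-15.3°

At ω = 10 rad/s:
zero (1 + j10·0.2) = 1 + j2 → |·| ≈ 2.2361, ∠ ≈ 63.43°
zero (1 + j10·0.02) = 1 + j0.2 → |·| ≈ 1.0198, ∠ ≈ 11.31°
pole (1 + j10·1) = 1 + j10 → |·| ≈ 10.05, ∠ ≈ 84.29°
pole (1 + j10·0.01) = 1 + j0.1 → |·| ≈ 1.005, ∠ ≈ 5.71°
∠G = (63.43° + 11.31°) − (84.29° + 5.71°) = -15.26°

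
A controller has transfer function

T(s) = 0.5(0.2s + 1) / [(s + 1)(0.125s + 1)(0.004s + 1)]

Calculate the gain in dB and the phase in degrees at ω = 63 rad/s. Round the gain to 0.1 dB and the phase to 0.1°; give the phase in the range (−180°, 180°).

At ω = 63 rad/s:
zero (1 + j63·0.2) = 1 + j12.6 → |·| ≈ 12.64, ∠ ≈ 85.46°
pole (1 + j63·1) = 1 + j63 → |·| ≈ 63.008, ∠ ≈ 89.09°
pole (1 + j63·0.125) = 1 + j7.875 → |·| ≈ 7.9382, ∠ ≈ 82.76°
pole (1 + j63·0.004) = 1 + j0.252 → |·| ≈ 1.0313, ∠ ≈ 14.14°
|T| = 0.5 · 12.64 / (63.008 · 7.9382 · 1.0313) ≈ 0.012252
Gain = 20 log₁₀(0.012252) ≈ -38.24 dB
∠T = (85.46°) − (89.09° + 82.76° + 14.14°) = -100.53°

-38.2 dB, -100.5°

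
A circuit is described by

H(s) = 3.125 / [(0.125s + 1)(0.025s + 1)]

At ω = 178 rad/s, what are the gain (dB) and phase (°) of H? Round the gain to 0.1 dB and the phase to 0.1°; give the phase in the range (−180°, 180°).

At ω = 178 rad/s:
pole (1 + j178·0.125) = 1 + j22.25 → |·| ≈ 22.272, ∠ ≈ 87.43°
pole (1 + j178·0.025) = 1 + j4.45 → |·| ≈ 4.561, ∠ ≈ 77.33°
|H| = 3.125 · 1 / (22.272 · 4.561) ≈ 0.030763
Gain = 20 log₁₀(0.030763) ≈ -30.24 dB
∠H = (0°) − (87.43° + 77.33°) = -164.76°

-30.2 dB, -164.8°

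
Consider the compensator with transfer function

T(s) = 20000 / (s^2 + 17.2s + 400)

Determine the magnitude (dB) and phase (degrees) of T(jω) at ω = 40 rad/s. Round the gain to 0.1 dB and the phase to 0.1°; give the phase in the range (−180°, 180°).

23.2 dB, -150.2°

At s = jω = j40:
quadratic: (j40)² + 17.2·j40 + 400 = -1200 + j688 → |·| ≈ 1383.2, ∠ ≈ 150.17°
|T| = 20000 / 1383.2 ≈ 14.459
Gain = 20 log₁₀(14.459) ≈ 23.20 dB
∠T = 0.00° − 150.17° = -150.17°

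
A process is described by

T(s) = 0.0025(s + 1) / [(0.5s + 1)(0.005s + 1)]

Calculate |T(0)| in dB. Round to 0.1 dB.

-52.0 dB

T(0) = 0.0025 · 1 / 1 = 0.0025
20 log₁₀(0.0025) ≈ -52.04 dB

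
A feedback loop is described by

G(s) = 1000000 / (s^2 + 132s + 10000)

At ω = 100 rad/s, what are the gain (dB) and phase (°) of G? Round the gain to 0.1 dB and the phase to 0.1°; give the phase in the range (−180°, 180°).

At s = jω = j100:
quadratic: (j100)² + 132·j100 + 10000 = 0 + j13200 → |·| ≈ 13200, ∠ ≈ 90.00°
|G| = 1000000 / 13200 ≈ 75.758
Gain = 20 log₁₀(75.758) ≈ 37.59 dB
∠G = 0.00° − 90.00° = -90.00°

37.6 dB, -90.0°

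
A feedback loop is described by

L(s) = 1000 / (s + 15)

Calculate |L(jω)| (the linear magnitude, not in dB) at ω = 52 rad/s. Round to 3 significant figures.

At s = jω = j52:
pole (s+15): 15 + j52 → |·| = √(15²+52²) = √2929 ≈ 54.12, ∠ = arctan(52/15) ≈ 73.91°
|L| = 1000 / 54.12 ≈ 18.477

18.5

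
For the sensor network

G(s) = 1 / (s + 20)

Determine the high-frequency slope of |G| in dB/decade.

-20 dB/decade

Each pole contributes −20 dB/decade at high frequency; each zero contributes +20 dB/decade.
Net: 0 zero(s) − 1 pole(s) → -20 dB/decade.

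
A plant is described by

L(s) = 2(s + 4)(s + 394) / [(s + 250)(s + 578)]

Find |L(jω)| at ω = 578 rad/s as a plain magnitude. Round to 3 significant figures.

At s = jω = j578:
zero (s+4): 4 + j578 → |·| = √(4²+578²) = √334100 ≈ 578.01, ∠ = arctan(578/4) ≈ 89.60°
zero (s+394): 394 + j578 → |·| = √(394²+578²) = √489320 ≈ 699.51, ∠ = arctan(578/394) ≈ 55.72°
pole (s+250): 250 + j578 → |·| = √(250²+578²) = √396584 ≈ 629.75, ∠ = arctan(578/250) ≈ 66.61°
pole (s+578): 578 + j578 → |·| = √(578²+578²) = √668168 ≈ 817.42, ∠ = arctan(578/578) ≈ 45.00°
|L| = 2 · 4.0432e+05 / 5.1477e+05 ≈ 1.5709

1.57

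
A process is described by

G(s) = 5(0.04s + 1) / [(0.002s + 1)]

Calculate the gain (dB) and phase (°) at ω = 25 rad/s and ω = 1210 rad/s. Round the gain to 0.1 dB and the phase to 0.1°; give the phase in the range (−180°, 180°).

ω = 25: 17.0 dB, 42.1°; ω = 1210: 39.3 dB, 21.3°

At ω = 25 rad/s:
zero (1 + j25·0.04) = 1 + j1 → |·| ≈ 1.4142, ∠ ≈ 45.00°
pole (1 + j25·0.002) = 1 + j0.05 → |·| ≈ 1.0012, ∠ ≈ 2.86°
|G| = 5 · 1.4142 / (1.0012) ≈ 7.0625
Gain = 20 log₁₀(7.0625) ≈ 16.98 dB
∠G = (45.00°) − (2.86°) = 42.14°

At ω = 1210 rad/s:
zero (1 + j1210·0.04) = 1 + j48.4 → |·| ≈ 48.41, ∠ ≈ 88.82°
pole (1 + j1210·0.002) = 1 + j2.42 → |·| ≈ 2.6185, ∠ ≈ 67.55°
|G| = 5 · 48.41 / (2.6185) ≈ 92.438
Gain = 20 log₁₀(92.438) ≈ 39.32 dB
∠G = (88.82°) − (67.55°) = 21.27°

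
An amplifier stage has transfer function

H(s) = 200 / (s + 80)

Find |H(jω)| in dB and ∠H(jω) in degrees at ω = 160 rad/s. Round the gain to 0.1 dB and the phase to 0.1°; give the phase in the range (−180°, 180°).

Substitute s = j160:
Numerator: 200 = 200 + j0
Denominator: (j160) + 80 = 80 + j160
|N| = √(200² + 0²) ≈ 200, ∠N ≈ 0.00°
|D| = √(80² + 160²) ≈ 178.89, ∠D ≈ 63.43°
|H| = 200 / 178.89 ≈ 1.118
Gain = 20 log₁₀(1.118) ≈ 0.97 dB
∠H = 0.00° − 63.43° = -63.43°

1.0 dB, -63.4°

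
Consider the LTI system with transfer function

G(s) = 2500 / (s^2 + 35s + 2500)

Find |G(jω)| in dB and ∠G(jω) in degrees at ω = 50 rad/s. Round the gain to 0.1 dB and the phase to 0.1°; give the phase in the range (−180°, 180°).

At s = jω = j50:
quadratic: (j50)² + 35·j50 + 2500 = 0 + j1750 → |·| ≈ 1750, ∠ ≈ 90.00°
|G| = 2500 / 1750 ≈ 1.4286
Gain = 20 log₁₀(1.4286) ≈ 3.10 dB
∠G = 0.00° − 90.00° = -90.00°

3.1 dB, -90.0°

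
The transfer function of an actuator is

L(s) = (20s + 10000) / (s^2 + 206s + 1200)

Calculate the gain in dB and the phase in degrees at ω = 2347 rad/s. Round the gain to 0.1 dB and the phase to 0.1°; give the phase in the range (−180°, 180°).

Substitute s = j2347:
Numerator: 20(j2347) + 10000 = 10000 + j46940
Denominator: (j2347)^2 + 206(j2347) + 1200 = -5507209 + j483482
|N| = √(10000² + 46940²) ≈ 47993, ∠N ≈ 77.97°
|D| = √(5507209² + 483482²) ≈ 5.5284e+06, ∠D ≈ 174.98°
|L| = 47993 / 5.5284e+06 ≈ 0.0086812
Gain = 20 log₁₀(0.0086812) ≈ -41.23 dB
∠L = 77.97° − 174.98° = -97.01°

-41.2 dB, -97.0°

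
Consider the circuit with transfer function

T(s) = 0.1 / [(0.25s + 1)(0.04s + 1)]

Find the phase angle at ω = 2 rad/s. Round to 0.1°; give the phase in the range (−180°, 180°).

At ω = 2 rad/s:
pole (1 + j2·0.25) = 1 + j0.5 → |·| ≈ 1.118, ∠ ≈ 26.57°
pole (1 + j2·0.04) = 1 + j0.08 → |·| ≈ 1.0032, ∠ ≈ 4.57°
∠T = (0°) − (26.57° + 4.57°) = -31.14°

-31.1°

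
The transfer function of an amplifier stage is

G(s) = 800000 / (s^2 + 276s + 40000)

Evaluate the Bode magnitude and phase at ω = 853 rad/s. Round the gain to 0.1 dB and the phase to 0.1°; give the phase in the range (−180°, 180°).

At s = jω = j853:
quadratic: (j853)² + 276·j853 + 40000 = -687609 + j235428 → |·| ≈ 7.268e+05, ∠ ≈ 161.10°
|G| = 800000 / 7.268e+05 ≈ 1.1007
Gain = 20 log₁₀(1.1007) ≈ 0.83 dB
∠G = 0.00° − 161.10° = -161.10°

0.8 dB, -161.1°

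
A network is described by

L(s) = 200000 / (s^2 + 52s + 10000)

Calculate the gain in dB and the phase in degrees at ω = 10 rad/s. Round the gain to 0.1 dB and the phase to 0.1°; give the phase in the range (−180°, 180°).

At s = jω = j10:
quadratic: (j10)² + 52·j10 + 10000 = 9900 + j520 → |·| ≈ 9913.6, ∠ ≈ 3.01°
|L| = 200000 / 9913.6 ≈ 20.174
Gain = 20 log₁₀(20.174) ≈ 26.10 dB
∠L = 0.00° − 3.01° = -3.01°

26.1 dB, -3.0°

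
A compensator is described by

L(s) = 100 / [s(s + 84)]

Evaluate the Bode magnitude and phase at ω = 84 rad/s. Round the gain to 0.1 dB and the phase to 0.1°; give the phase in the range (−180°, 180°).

At s = jω = j84:
pole (s+84): 84 + j84 → |·| = √(84²+84²) = √14112 ≈ 118.79, ∠ = arctan(84/84) ≈ 45.00°
pole at origin: |s| = 84, ∠ = 90.00° (in denominator)
|L| = 100 / 9978.4 ≈ 0.010022
Gain = 20 log₁₀(0.010022) ≈ -39.98 dB
∠L = 0.00° − 135.00° = -135.00°

-40.0 dB, -135.0°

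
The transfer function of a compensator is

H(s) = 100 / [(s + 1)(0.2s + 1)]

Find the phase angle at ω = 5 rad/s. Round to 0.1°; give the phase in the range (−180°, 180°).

-123.7°

At ω = 5 rad/s:
pole (1 + j5·1) = 1 + j5 → |·| ≈ 5.099, ∠ ≈ 78.69°
pole (1 + j5·0.2) = 1 + j1 → |·| ≈ 1.4142, ∠ ≈ 45.00°
∠H = (0°) − (78.69° + 45.00°) = -123.69°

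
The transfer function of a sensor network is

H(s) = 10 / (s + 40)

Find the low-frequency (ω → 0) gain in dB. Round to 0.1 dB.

H(0) = 10 / 40 = 0.25
20 log₁₀(0.25) ≈ -12.04 dB

-12.0 dB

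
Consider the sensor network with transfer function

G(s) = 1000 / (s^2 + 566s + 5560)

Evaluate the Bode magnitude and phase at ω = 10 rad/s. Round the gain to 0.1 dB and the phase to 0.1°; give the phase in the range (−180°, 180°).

-17.9 dB, -46.0°

Substitute s = j10:
Numerator: 1000 = 1000 + j0
Denominator: (j10)^2 + 566(j10) + 5560 = 5460 + j5660
|N| = √(1000² + 0²) ≈ 1000, ∠N ≈ 0.00°
|D| = √(5460² + 5660²) ≈ 7864.3, ∠D ≈ 46.03°
|G| = 1000 / 7864.3 ≈ 0.12716
Gain = 20 log₁₀(0.12716) ≈ -17.91 dB
∠G = 0.00° − 46.03° = -46.03°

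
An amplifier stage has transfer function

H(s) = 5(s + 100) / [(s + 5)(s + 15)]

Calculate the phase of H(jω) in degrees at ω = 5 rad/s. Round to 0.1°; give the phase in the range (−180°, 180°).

-60.6°

At s = jω = j5:
zero (s+100): 100 + j5 → |·| = √(100²+5²) = √10025 ≈ 100.12, ∠ = arctan(5/100) ≈ 2.86°
pole (s+5): 5 + j5 → |·| = √(5²+5²) = √50 ≈ 7.0711, ∠ = arctan(5/5) ≈ 45.00°
pole (s+15): 15 + j5 → |·| = √(15²+5²) = √250 ≈ 15.811, ∠ = arctan(5/15) ≈ 18.43°
∠H = 2.86° − 63.43° = -60.57°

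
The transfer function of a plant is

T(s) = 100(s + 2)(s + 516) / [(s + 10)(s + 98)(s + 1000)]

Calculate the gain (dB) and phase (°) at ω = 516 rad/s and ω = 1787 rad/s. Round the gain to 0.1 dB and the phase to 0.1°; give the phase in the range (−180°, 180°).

At s = jω = j516:
zero (s+2): 2 + j516 → |·| = √(2²+516²) = √266260 ≈ 516, ∠ = arctan(516/2) ≈ 89.78°
zero (s+516): 516 + j516 → |·| = √(516²+516²) = √532512 ≈ 729.73, ∠ = arctan(516/516) ≈ 45.00°
pole (s+10): 10 + j516 → |·| = √(10²+516²) = √266356 ≈ 516.1, ∠ = arctan(516/10) ≈ 88.89°
pole (s+98): 98 + j516 → |·| = √(98²+516²) = √275860 ≈ 525.22, ∠ = arctan(516/98) ≈ 79.25°
pole (s+1000): 1000 + j516 → |·| = √(1000²+516²) = √1266256 ≈ 1125.3, ∠ = arctan(516/1000) ≈ 27.29°
|T| = 100 · 3.7654e+05 / 3.0503e+08 ≈ 0.12344
Gain = 20 log₁₀(0.12344) ≈ -18.17 dB
∠T = 134.78° − 195.43° = -60.65°

At s = jω = j1787:
zero (s+2): 2 + j1787 → |·| = √(2²+1787²) = √3193373 ≈ 1787, ∠ = arctan(1787/2) ≈ 89.94°
zero (s+516): 516 + j1787 → |·| = √(516²+1787²) = √3459625 ≈ 1860, ∠ = arctan(1787/516) ≈ 73.89°
pole (s+10): 10 + j1787 → |·| = √(10²+1787²) = √3193469 ≈ 1787, ∠ = arctan(1787/10) ≈ 89.68°
pole (s+98): 98 + j1787 → |·| = √(98²+1787²) = √3202973 ≈ 1789.7, ∠ = arctan(1787/98) ≈ 86.86°
pole (s+1000): 1000 + j1787 → |·| = √(1000²+1787²) = √4193369 ≈ 2047.8, ∠ = arctan(1787/1000) ≈ 60.77°
|T| = 100 · 3.3238e+06 / 6.5493e+09 ≈ 0.05075
Gain = 20 log₁₀(0.05075) ≈ -25.89 dB
∠T = 163.83° − 237.31° = -73.48°

ω = 516: -18.2 dB, -60.7°; ω = 1787: -25.9 dB, -73.5°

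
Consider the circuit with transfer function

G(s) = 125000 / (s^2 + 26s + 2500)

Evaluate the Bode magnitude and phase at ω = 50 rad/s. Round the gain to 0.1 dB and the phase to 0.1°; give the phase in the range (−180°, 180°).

39.7 dB, -90.0°

At s = jω = j50:
quadratic: (j50)² + 26·j50 + 2500 = 0 + j1300 → |·| ≈ 1300, ∠ ≈ 90.00°
|G| = 125000 / 1300 ≈ 96.154
Gain = 20 log₁₀(96.154) ≈ 39.66 dB
∠G = 0.00° − 90.00° = -90.00°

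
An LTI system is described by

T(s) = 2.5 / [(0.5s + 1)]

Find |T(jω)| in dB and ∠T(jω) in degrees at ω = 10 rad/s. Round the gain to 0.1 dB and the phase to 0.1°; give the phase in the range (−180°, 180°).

-6.2 dB, -78.7°

At ω = 10 rad/s:
pole (1 + j10·0.5) = 1 + j5 → |·| ≈ 5.099, ∠ ≈ 78.69°
|T| = 2.5 · 1 / (5.099) ≈ 0.49029
Gain = 20 log₁₀(0.49029) ≈ -6.19 dB
∠T = (0°) − (78.69°) = -78.69°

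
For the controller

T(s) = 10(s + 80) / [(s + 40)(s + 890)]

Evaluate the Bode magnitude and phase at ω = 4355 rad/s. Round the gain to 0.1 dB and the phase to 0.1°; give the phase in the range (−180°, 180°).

At s = jω = j4355:
zero (s+80): 80 + j4355 → |·| = √(80²+4355²) = √18972425 ≈ 4355.7, ∠ = arctan(4355/80) ≈ 88.95°
pole (s+40): 40 + j4355 → |·| = √(40²+4355²) = √18967625 ≈ 4355.2, ∠ = arctan(4355/40) ≈ 89.47°
pole (s+890): 890 + j4355 → |·| = √(890²+4355²) = √19758125 ≈ 4445, ∠ = arctan(4355/890) ≈ 78.45°
|T| = 10 · 4355.7 / 1.9359e+07 ≈ 0.00225
Gain = 20 log₁₀(0.00225) ≈ -52.96 dB
∠T = 88.95° − 167.92° = -78.97°

-53.0 dB, -79.0°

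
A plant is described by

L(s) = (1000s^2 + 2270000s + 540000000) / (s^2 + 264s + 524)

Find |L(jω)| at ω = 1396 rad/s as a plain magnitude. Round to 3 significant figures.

Substitute s = j1396:
Numerator: 1000(j1396)^2 + 2270000(j1396) + 540000000 = -1408816000 + j3168920000
Denominator: (j1396)^2 + 264(j1396) + 524 = -1948292 + j368544
|N| = √(1408816000² + 3168920000²) ≈ 3.468e+09, ∠N ≈ 113.97°
|D| = √(1948292² + 368544²) ≈ 1.9828e+06, ∠D ≈ 169.29°
|L| = 3.468e+09 / 1.9828e+06 ≈ 1749

1.75e+03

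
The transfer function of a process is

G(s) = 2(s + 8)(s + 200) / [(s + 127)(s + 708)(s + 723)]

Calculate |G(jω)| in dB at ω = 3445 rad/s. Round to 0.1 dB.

-65.1 dB

At s = jω = j3445:
zero (s+8): 8 + j3445 → |·| = √(8²+3445²) = √11868089 ≈ 3445, ∠ = arctan(3445/8) ≈ 89.87°
zero (s+200): 200 + j3445 → |·| = √(200²+3445²) = √11908025 ≈ 3450.8, ∠ = arctan(3445/200) ≈ 86.68°
pole (s+127): 127 + j3445 → |·| = √(127²+3445²) = √11884154 ≈ 3447.3, ∠ = arctan(3445/127) ≈ 87.89°
pole (s+708): 708 + j3445 → |·| = √(708²+3445²) = √12369289 ≈ 3517, ∠ = arctan(3445/708) ≈ 78.39°
pole (s+723): 723 + j3445 → |·| = √(723²+3445²) = √12390754 ≈ 3520.1, ∠ = arctan(3445/723) ≈ 78.15°
|G| = 2 · 1.1888e+07 / 4.2678e+10 ≈ 0.0005571
Gain = 20 log₁₀(0.0005571) ≈ -65.08 dB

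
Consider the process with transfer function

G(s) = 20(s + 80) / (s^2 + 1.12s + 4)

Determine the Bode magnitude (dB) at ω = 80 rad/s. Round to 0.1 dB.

-9.0 dB

At s = jω = j80:
zero (s+80): 80 + j80 → |·| = √(80²+80²) = √12800 ≈ 113.14, ∠ = arctan(80/80) ≈ 45.00°
quadratic: (j80)² + 1.12·j80 + 4 = -6396 + j89.6 → |·| ≈ 6396.6, ∠ ≈ 179.20°
|G| = 20 · 113.14 / 6396.6 ≈ 0.35375
Gain = 20 log₁₀(0.35375) ≈ -9.03 dB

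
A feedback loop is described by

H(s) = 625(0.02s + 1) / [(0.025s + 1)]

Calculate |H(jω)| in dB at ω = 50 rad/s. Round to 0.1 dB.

At ω = 50 rad/s:
zero (1 + j50·0.02) = 1 + j1 → |·| ≈ 1.4142, ∠ ≈ 45.00°
pole (1 + j50·0.025) = 1 + j1.25 → |·| ≈ 1.6008, ∠ ≈ 51.34°
|H| = 625 · 1.4142 / (1.6008) ≈ 552.15
Gain = 20 log₁₀(552.15) ≈ 54.84 dB

54.8 dB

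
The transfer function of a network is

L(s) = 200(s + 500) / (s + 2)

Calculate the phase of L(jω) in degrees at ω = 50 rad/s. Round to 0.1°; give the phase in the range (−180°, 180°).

-82.0°

At s = jω = j50:
zero (s+500): 500 + j50 → |·| = √(500²+50²) = √252500 ≈ 502.49, ∠ = arctan(50/500) ≈ 5.71°
pole (s+2): 2 + j50 → |·| = √(2²+50²) = √2504 ≈ 50.04, ∠ = arctan(50/2) ≈ 87.71°
∠L = 5.71° − 87.71° = -82.00°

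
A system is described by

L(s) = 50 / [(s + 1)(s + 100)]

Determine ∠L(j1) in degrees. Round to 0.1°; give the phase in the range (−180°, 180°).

-45.6°

At s = jω = j1:
pole (s+1): 1 + j1 → |·| = √(1²+1²) = √2 ≈ 1.4142, ∠ = arctan(1/1) ≈ 45.00°
pole (s+100): 100 + j1 → |·| = √(100²+1²) = √10001 ≈ 100, ∠ = arctan(1/100) ≈ 0.57°
∠L = 0.00° − 45.57° = -45.57°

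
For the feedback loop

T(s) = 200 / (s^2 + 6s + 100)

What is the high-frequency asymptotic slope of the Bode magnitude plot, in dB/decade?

-40 dB/decade

Each pole contributes −20 dB/decade at high frequency; each zero contributes +20 dB/decade.
Net: 0 zero(s) − 2 pole(s) → -40 dB/decade.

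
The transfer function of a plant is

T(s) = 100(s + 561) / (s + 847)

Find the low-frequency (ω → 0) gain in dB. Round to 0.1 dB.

T(0) = 100·561 / (847) ≈ 66.234
20 log₁₀(66.234) ≈ 36.42 dB

36.4 dB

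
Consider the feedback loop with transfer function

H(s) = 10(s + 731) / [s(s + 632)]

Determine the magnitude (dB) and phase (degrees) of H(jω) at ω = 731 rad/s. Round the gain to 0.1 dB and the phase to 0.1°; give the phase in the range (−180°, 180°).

At s = jω = j731:
zero (s+731): 731 + j731 → |·| = √(731²+731²) = √1068722 ≈ 1033.8, ∠ = arctan(731/731) ≈ 45.00°
pole (s+632): 632 + j731 → |·| = √(632²+731²) = √933785 ≈ 966.33, ∠ = arctan(731/632) ≈ 49.15°
pole at origin: |s| = 731, ∠ = 90.00° (in denominator)
|H| = 10 · 1033.8 / 7.0639e+05 ≈ 0.014635
Gain = 20 log₁₀(0.014635) ≈ -36.69 dB
∠H = 45.00° − 139.15° = -94.15°

-36.7 dB, -94.2°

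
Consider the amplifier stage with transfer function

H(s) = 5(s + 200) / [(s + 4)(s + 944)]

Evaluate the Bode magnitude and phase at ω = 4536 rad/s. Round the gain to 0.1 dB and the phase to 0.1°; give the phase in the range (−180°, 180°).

At s = jω = j4536:
zero (s+200): 200 + j4536 → |·| = √(200²+4536²) = √20615296 ≈ 4540.4, ∠ = arctan(4536/200) ≈ 87.48°
pole (s+4): 4 + j4536 → |·| = √(4²+4536²) = √20575312 ≈ 4536, ∠ = arctan(4536/4) ≈ 89.95°
pole (s+944): 944 + j4536 → |·| = √(944²+4536²) = √21466432 ≈ 4633.2, ∠ = arctan(4536/944) ≈ 78.24°
|H| = 5 · 4540.4 / 2.1016e+07 ≈ 0.0010802
Gain = 20 log₁₀(0.0010802) ≈ -59.33 dB
∠H = 87.48° − 168.19° = -80.71°

-59.3 dB, -80.7°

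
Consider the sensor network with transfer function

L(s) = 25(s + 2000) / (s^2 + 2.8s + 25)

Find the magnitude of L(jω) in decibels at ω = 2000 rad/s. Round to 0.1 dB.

At s = jω = j2000:
zero (s+2000): 2000 + j2000 → |·| = √(2000²+2000²) = √8000000 ≈ 2828.4, ∠ = arctan(2000/2000) ≈ 45.00°
quadratic: (j2000)² + 2.8·j2000 + 25 = -3999975 + j5600 → |·| ≈ 4e+06, ∠ ≈ 179.92°
|L| = 25 · 2828.4 / 4e+06 ≈ 0.017677
Gain = 20 log₁₀(0.017677) ≈ -35.05 dB

-35.1 dB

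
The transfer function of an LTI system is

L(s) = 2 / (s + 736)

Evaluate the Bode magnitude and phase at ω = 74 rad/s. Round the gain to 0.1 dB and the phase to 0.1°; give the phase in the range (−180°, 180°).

Substitute s = j74:
Numerator: 2 = 2 + j0
Denominator: (j74) + 736 = 736 + j74
|N| = √(2² + 0²) ≈ 2, ∠N ≈ 0.00°
|D| = √(736² + 74²) ≈ 739.71, ∠D ≈ 5.74°
|L| = 2 / 739.71 ≈ 0.0027038
Gain = 20 log₁₀(0.0027038) ≈ -51.36 dB
∠L = 0.00° − 5.74° = -5.74°

-51.4 dB, -5.7°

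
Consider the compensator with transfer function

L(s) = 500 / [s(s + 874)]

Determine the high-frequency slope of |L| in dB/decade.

Each pole contributes −20 dB/decade at high frequency; each zero contributes +20 dB/decade.
Net: 0 zero(s) − 2 pole(s) → -40 dB/decade.

-40 dB/decade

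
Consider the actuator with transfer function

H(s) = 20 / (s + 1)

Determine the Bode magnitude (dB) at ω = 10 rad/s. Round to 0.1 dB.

At s = jω = j10:
pole (s+1): 1 + j10 → |·| = √(1²+10²) = √101 ≈ 10.05, ∠ = arctan(10/1) ≈ 84.29°
|H| = 20 / 10.05 ≈ 1.99
Gain = 20 log₁₀(1.99) ≈ 5.98 dB

6.0 dB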